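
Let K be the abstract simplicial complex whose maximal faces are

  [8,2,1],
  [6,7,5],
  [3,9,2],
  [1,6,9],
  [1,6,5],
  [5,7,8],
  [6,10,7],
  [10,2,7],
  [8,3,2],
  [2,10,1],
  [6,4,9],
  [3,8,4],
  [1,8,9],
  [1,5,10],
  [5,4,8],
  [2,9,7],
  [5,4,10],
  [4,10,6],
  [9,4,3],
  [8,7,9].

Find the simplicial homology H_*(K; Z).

Take the total order 1 < 2 < 3 < 4 < 5 < 6 < 7 < 8 < 9 < 10 on the vertex set. Then K (dimension 2) consists of the simplices:

  0-simplices (10): [1], [2], [3], [4], [5], [6], [7], [8], [9], [10]
  1-simplices (30): (30 of them)
  2-simplices (20): (20 of them)

Hence C_0 ≅ Z^10, C_1 ≅ Z^30, C_2 ≅ Z^20.

∂_1: C_1 → C_0 sends each edge [p,q] (with p < q) to q − p. For instance
  ∂[4,9] = [9] − [4].
As a 10×30 matrix over Z this has rank 9, with invariant factors (1,1,1,1,1,1,1,1,1).

The boundary map ∂_2: C_2 → C_1 maps a triangle to the signed sum of its edges. For instance
  ∂[3,4,8] = [4,8] − [3,8] + [3,4],
  ∂[4,6,9] = [6,9] − [4,9] + [4,6].
The 30×20 boundary matrix has rank 20 and Smith normal form diag(1,1,1,1,1,1,1,1,1,1,1,1,1,1,1,1,1,1,1,2).

From H_k ≅ ker(∂_k) / im(∂_{k+1}) we obtain:

  H_0: rank C_0 − rank ∂_1 = 10 − 9 = 1, and the invariant factors of ∂_1 are all 1, so H_0 ≅ Z.
  H_1: rank ker ∂_1 − rank ∂_2 = (30 − 9) − 20 = 1, and ∂_2 has invariant factor 2 > 1, so H_1 ≅ Z ⊕ Z/2.
  H_2: rank ker ∂_2 − rank ∂_3 = (20 − 20) − 0 = 0, and there is no ∂_3, so H_2 ≅ 0.

H_0 ≅ Z,  H_1 ≅ Z ⊕ Z/2,  H_2 = 0.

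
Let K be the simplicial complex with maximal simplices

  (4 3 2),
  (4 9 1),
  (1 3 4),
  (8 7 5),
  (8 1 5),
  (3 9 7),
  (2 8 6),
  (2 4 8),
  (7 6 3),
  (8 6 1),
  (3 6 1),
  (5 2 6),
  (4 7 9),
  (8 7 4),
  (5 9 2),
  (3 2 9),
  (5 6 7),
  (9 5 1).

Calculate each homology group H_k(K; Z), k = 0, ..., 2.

H_0 = Z,  H_1 = Z ⊕ Z/2,  H_2 = 0.

Order the vertices as 1 < 2 < 3 < 4 < 5 < 6 < 7 < 8 < 9. Listing each simplex with vertices in this order, K has dimension 2 with simplices:

  0-simplices (9): [1], [2], [3], [4], [5], [6], [7], [8], [9]
  1-simplices (27): (27 of them)
  2-simplices (18): [1,3,4], [1,3,6], [1,4,9], [1,5,8], [1,5,9], [1,6,8], [2,3,4], [2,3,9], [2,4,8], [2,5,6], [2,5,9], [2,6,8], [3,6,7], [3,7,9], [4,7,8], [4,7,9], [5,6,7], [5,7,8]

giving chain groups C_0 ≅ Z^9, C_1 ≅ Z^27, C_2 ≅ Z^18.

∂_1: C_1 → C_0 maps an edge to its endpoints' difference, ∂[p,q] = q − p. For instance
  ∂[7,8] = [8] − [7].
The 9×27 boundary matrix has rank 8 and Smith normal form diag(1,1,1,1,1,1,1,1).

Boundary ∂_2: C_2 → C_1 acts by ∂[p,q,r] = [q,r] − [p,r] + [p,q]. For instance
  ∂[4,7,8] = [7,8] − [4,8] + [4,7],
  ∂[1,5,8] = [5,8] − [1,8] + [1,5].
The resulting 27×18 matrix has rank 18, and its Smith normal form has invariant factors (1,1,1,1,1,1,1,1,1,1,1,1,1,1,1,1,1,2).

Computing H_k = (kernel of ∂_k) / (image of ∂_{k+1}):

  H_0: rank C_0 − rank ∂_1 = 9 − 8 = 1, and the invariant factors of ∂_1 are all 1, so H_0 = Z.
  H_1: rank ker ∂_1 − rank ∂_2 = (27 − 8) − 18 = 1, and ∂_2 has invariant factor 2 > 1, so H_1 = Z ⊕ Z/2.
  H_2: rank ker ∂_2 − rank ∂_3 = (18 − 18) − 0 = 0, and there is no ∂_3, so H_2 = 0.

As a check, the Euler characteristic is 9 − 27 + 18 = 0, which agrees with 1 − 1 + 0 = 0.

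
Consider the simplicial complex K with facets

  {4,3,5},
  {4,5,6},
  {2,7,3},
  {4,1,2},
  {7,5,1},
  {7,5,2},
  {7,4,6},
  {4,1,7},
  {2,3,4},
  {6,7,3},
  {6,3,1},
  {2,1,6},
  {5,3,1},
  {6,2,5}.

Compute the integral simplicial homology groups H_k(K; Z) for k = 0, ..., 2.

Fix the vertex order 1 < 2 < 3 < 4 < 5 < 6 < 7 and write every simplex with vertices in increasing order. Then dim K = 2 and the simplices of K are:

  0-simplices (7): [1], [2], [3], [4], [5], [6], [7]
  1-simplices (21): [1,2], [1,3], [1,4], [1,5], [1,6], [1,7], [2,3], [2,4], [2,5], [2,6], [2,7], [3,4], [3,5], [3,6], [3,7], [4,5], [4,6], [4,7], [5,6], [5,7], [6,7]
  2-simplices (14): [1,2,4], [1,2,6], [1,3,5], [1,3,6], [1,4,7], [1,5,7], [2,3,4], [2,3,7], [2,5,6], [2,5,7], [3,4,5], [3,6,7], [4,5,6], [4,6,7]

Hence C_0 ≅ Z^7, C_1 ≅ Z^21, C_2 ≅ Z^14.

∂_1: C_1 → C_0 maps an edge to its endpoints' difference, ∂[p,q] = q − p. For instance
  ∂[5,7] = [7] − [5].
As a 7×21 matrix over Z this has rank 6, with invariant factors (1,1,1,1,1,1).

Boundary ∂_2: C_2 → C_1 sends each 2-simplex [p,q,r] to [q,r] − [p,r] + [p,q]. For instance
  ∂[2,3,7] = [3,7] − [2,7] + [2,3],
  ∂[4,6,7] = [6,7] − [4,7] + [4,6].
The 21×14 boundary matrix has rank 13 and Smith normal form diag(1,1,1,1,1,1,1,1,1,1,1,1,1).

Reading off H_k = ker ∂_k / im ∂_{k+1}:

  H_0: rank C_0 − rank ∂_1 = 7 − 6 = 1, and the invariant factors of ∂_1 are all 1, so H_0 ≅ Z.
  H_1: rank ker ∂_1 − rank ∂_2 = (21 − 6) − 13 = 2, and the invariant factors of ∂_2 are all 1, so H_1 ≅ Z^2.
  H_2: rank ker ∂_2 − rank ∂_3 = (14 − 13) − 0 = 1, and there is no ∂_3, so H_2 ≅ Z.

H_0 = Z,  H_1 = Z^2,  H_2 = Z.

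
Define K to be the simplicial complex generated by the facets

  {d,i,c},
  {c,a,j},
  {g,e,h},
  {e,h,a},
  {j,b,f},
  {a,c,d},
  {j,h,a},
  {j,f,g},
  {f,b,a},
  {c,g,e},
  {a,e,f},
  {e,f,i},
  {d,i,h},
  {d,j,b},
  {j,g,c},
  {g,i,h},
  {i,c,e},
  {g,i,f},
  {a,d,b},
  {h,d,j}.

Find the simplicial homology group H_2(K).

We work with the vertex ordering a < b < c < d < e < f < g < h < i < j. The simplices of K, each written with vertices in increasing order, are:

  0-simplices (10): a, b, c, d, e, f, g, h, i, j
  1-simplices (30): ab, ac, ad, ae, af, ah, aj, bd, bf, bj, cd, ce, cg, ci, cj, dh, di, dj, ef, eg, eh, ei, fg, fi, fj, gh, gi, gj, hi, hj
  2-simplices (20): abd, abf, acd, acj, aef, aeh, ahj, bdj, bfj, cdi, ceg, cei, cgj, dhi, dhj, efi, egh, fgi, fgj, ghi

so the chain groups are C_0 ≅ Z^10, C_1 ≅ Z^30, C_2 ≅ Z^20.

The boundary map ∂_1: C_1 → C_0 is given by ∂[p,q] = [q] − [p].
This gives a 10×30 integer matrix of rank 9; reducing to Smith normal form yields diagonal entries (1,1,1,1,1,1,1,1,1).

The boundary map ∂_2: C_2 → C_1 maps a triangle to the signed sum of its edges. For instance
  ∂dhi = hi − di + dh,
  ∂aeh = eh − ah + ae.
The resulting 30×20 matrix has rank 20, and its Smith normal form has invariant factors (1,1,1,1,1,1,1,1,1,1,1,1,1,1,1,1,1,1,1,2).

Reading off H_k = ker ∂_k / im ∂_{k+1}:

  H_2: rank ker ∂_2 − rank ∂_3 = (20 − 20) − 0 = 0, and there is no ∂_3, so H_2 ≅ 0.

H_2 ≅ 0.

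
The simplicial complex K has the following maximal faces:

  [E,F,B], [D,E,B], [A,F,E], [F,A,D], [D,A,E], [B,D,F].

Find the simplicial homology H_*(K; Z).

H_0 ≅ Z,  H_1 = 0,  H_2 ≅ Z.

K has 5 vertices, 9 edges, 6 triangles.
rank ∂_0 = 0, rank ∂_1 = 4 ⇒ b_0 = 5 − 0 − 4 = 1; all invariant factors of ∂_1 are 1 so no torsion. So H_0 ≅ Z.
rank ∂_1 = 4, rank ∂_2 = 5 ⇒ b_1 = 9 − 4 − 5 = 0; all invariant factors of ∂_2 are 1 so no torsion. So H_1 ≅ 0.
rank ∂_2 = 5, rank ∂_3 = 0 ⇒ b_2 = 6 − 5 − 0 = 1. So H_2 ≅ Z.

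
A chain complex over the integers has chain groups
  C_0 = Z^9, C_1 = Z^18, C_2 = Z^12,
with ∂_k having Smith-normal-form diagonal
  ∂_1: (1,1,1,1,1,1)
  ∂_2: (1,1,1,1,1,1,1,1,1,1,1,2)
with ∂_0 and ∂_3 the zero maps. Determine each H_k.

H_0: b_0 = 9 − 0 − 6 = 3; torsion from ∂_1 factors > 1: none. So H_0 = Z^3.
H_1: b_1 = 18 − 6 − 12 = 0; torsion from ∂_2 factors > 1: [2]. So H_1 = Z/2.
H_2: b_2 = 12 − 12 − 0 = 0; torsion from ∂_3 factors > 1: none. So H_2 = 0.

H_0 = Z^3,  H_1 = Z/2,  H_2 = 0.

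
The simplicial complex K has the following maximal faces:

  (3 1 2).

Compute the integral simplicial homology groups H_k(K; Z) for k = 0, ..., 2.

H_0 ≅ Z,  H_1 = 0,  H_2 = 0.

Order the vertices as 1 < 2 < 3. Listing each simplex with vertices in this order, K has dimension 2 with simplices:

  0-simplices (3): [1], [2], [3]
  1-simplices (3): [1,2], [1,3], [2,3]
  2-simplices (1): [1,2,3]

so the chain groups are C_0 ≅ Z^3, C_1 ≅ Z^3, C_2 ≅ Z^1.

∂_1: C_1 → C_0 is given by ∂[p,q] = [q] − [p]. For instance
  ∂[1,3] = [3] − [1].
The 3×3 boundary matrix has rank 2 and Smith normal form diag(1,1).

The boundary map ∂_2: C_2 → C_1 sends each 2-simplex [p,q,r] to [q,r] − [p,r] + [p,q]. For instance
  ∂[1,2,3] = [2,3] − [1,3] + [1,2].
The 3×1 boundary matrix has rank 1 and Smith normal form diag(1).

Now H_k = ker ∂_k / im ∂_{k+1}, so:

  H_0: rank C_0 − rank ∂_1 = 3 − 2 = 1, and the invariant factors of ∂_1 are all 1, so H_0 ≅ Z.
  H_1: rank ker ∂_1 − rank ∂_2 = (3 − 2) − 1 = 0, and the invariant factors of ∂_2 are all 1, so H_1 ≅ 0.
  H_2: rank ker ∂_2 − rank ∂_3 = (1 − 1) − 0 = 0, and there is no ∂_3, so H_2 ≅ 0.

As a check, the Euler characteristic is 3 − 3 + 1 = 1, which agrees with 1 − 0 + 0 = 1.
(K is a triangulation of the 2-simplex.)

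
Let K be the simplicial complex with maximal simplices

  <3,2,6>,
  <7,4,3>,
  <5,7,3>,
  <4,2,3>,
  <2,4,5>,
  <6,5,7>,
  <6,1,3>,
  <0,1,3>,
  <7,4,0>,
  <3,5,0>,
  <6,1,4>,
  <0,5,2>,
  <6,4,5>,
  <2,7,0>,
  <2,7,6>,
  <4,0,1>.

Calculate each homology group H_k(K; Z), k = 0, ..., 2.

Order the vertices as 0 < 1 < 2 < 3 < 4 < 5 < 6 < 7. Listing each simplex with vertices in this order, K has dimension 2 with simplices:

  0-simplices (8): [0], [1], [2], [3], [4], [5], [6], [7]
  1-simplices (24): (24 of them)
  2-simplices (16): [0,1,3], [0,1,4], [0,2,5], [0,2,7], [0,3,5], [0,4,7], [1,3,6], [1,4,6], [2,3,4], [2,3,6], [2,4,5], [2,6,7], [3,4,7], [3,5,7], [4,5,6], [5,6,7]

so the chain groups are C_0 ≅ Z^8, C_1 ≅ Z^24, C_2 ≅ Z^16.

∂_1: C_1 → C_0 maps an edge to its endpoints' difference, ∂[p,q] = q − p. For instance
  ∂[0,1] = [1] − [0].
The resulting 8×24 matrix has rank 7, and its Smith normal form has invariant factors (1,1,1,1,1,1,1).

The boundary map ∂_2: C_2 → C_1 sends each 2-simplex [p,q,r] to [q,r] − [p,r] + [p,q]. For instance
  ∂[0,1,4] = [1,4] − [0,4] + [0,1],
  ∂[0,1,3] = [1,3] − [0,3] + [0,1].
The resulting 24×16 matrix has rank 15, and its Smith normal form has invariant factors (1,1,1,1,1,1,1,1,1,1,1,1,1,1,1).

From H_k ≅ ker(∂_k) / im(∂_{k+1}) we obtain:

  H_0: rank C_0 − rank ∂_1 = 8 − 7 = 1, and the invariant factors of ∂_1 are all 1, so H_0 = Z.
  H_1: rank ker ∂_1 − rank ∂_2 = (24 − 7) − 15 = 2, and the invariant factors of ∂_2 are all 1, so H_1 = Z^2.
  H_2: rank ker ∂_2 − rank ∂_3 = (16 − 15) − 0 = 1, and there is no ∂_3, so H_2 = Z.

(K is a triangulation of the torus T^2.)

H_0 ≅ Z,  H_1 ≅ Z^2,  H_2 ≅ Z.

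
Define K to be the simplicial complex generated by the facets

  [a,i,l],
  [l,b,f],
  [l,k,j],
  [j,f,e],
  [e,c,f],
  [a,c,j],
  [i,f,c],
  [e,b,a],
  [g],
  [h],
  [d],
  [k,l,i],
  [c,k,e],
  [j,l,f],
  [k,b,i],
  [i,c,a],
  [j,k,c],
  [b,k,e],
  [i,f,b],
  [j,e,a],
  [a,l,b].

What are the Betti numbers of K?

Order the vertices as a < b < c < d < e < f < g < h < i < j < k < l. Listing each simplex with vertices in this order, K has dimension 2 with simplices:

  0-simplices (12): a, b, c, d, e, f, g, h, i, j, k, l
  1-simplices (27): ab, ac, ae, ai, aj, al, be, bf, bi, bk, bl, ce, cf, ci, cj, ck, ef, ej, ek, fi, fj, fl, ik, il, jk, jl, kl
  2-simplices (18): abe, abl, aci, acj, aej, ail, bek, bfi, bfl, bik, cef, cek, cfi, cjk, efj, fjl, ikl, jkl

so the chain groups are C_0 ≅ Z^12, C_1 ≅ Z^27, C_2 ≅ Z^18.

∂_1: C_1 → C_0 sends each edge [p,q] (with p < q) to q − p. For instance
  ∂ae = e − a.
The resulting 12×27 matrix has rank 8, and its Smith normal form has invariant factors (1,1,1,1,1,1,1,1).

The boundary map ∂_2: C_2 → C_1 sends each 2-simplex [p,q,r] to [q,r] − [p,r] + [p,q]. For instance
  ∂aej = ej − aj + ae,
  ∂bek = ek − bk + be.
As a 27×18 matrix over Z this has rank 18, with invariant factors (1,1,1,1,1,1,1,1,1,1,1,1,1,1,1,1,1,2).

Computing H_k = (kernel of ∂_k) / (image of ∂_{k+1}):

  H_0: rank C_0 − rank ∂_1 = 12 − 8 = 4, and the invariant factors of ∂_1 are all 1, so H_0 ≅ Z^4.
  H_1: rank ker ∂_1 − rank ∂_2 = (27 − 8) − 18 = 1, and ∂_2 has invariant factor 2 > 1, so H_1 ≅ Z ⊕ Z/2Z.
  H_2: rank ker ∂_2 − rank ∂_3 = (18 − 18) − 0 = 0, and there is no ∂_3, so H_2 ≅ 0.

Hence the Betti numbers are b_0 = 4, b_1 = 1, b_2 = 0.

b_0 = 4, b_1 = 1, b_2 = 0.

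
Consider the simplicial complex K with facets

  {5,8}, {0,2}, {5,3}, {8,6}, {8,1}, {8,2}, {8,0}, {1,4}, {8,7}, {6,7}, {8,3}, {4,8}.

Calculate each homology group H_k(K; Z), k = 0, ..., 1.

We work with the vertex ordering 0 < 1 < 2 < 3 < 4 < 5 < 6 < 7 < 8. The simplices of K, each written with vertices in increasing order, are:

  0-simplices (9): [0], [1], [2], [3], [4], [5], [6], [7], [8]
  1-simplices (12): [0,2], [0,8], [1,4], [1,8], [2,8], [3,5], [3,8], [4,8], [5,8], [6,7], [6,8], [7,8]

so the chain groups are C_0 ≅ Z^9, C_1 ≅ Z^12.

∂_1: C_1 → C_0 maps an edge to its endpoints' difference, ∂[p,q] = q − p. For instance
  ∂[6,8] = [8] − [6].
This gives a 9×12 integer matrix of rank 8; reducing to Smith normal form yields diagonal entries (1,1,1,1,1,1,1,1).

From H_k ≅ ker(∂_k) / im(∂_{k+1}) we obtain:

  H_0: rank C_0 − rank ∂_1 = 9 − 8 = 1, and the invariant factors of ∂_1 are all 1, so H_0 = Z.
  H_1: rank ker ∂_1 − rank ∂_2 = (12 − 8) − 0 = 4, and there is no ∂_2, so H_1 = Z^4.

(K is a triangulation of a wedge of 4 circles.)

H_0 = Z,  H_1 = Z^4.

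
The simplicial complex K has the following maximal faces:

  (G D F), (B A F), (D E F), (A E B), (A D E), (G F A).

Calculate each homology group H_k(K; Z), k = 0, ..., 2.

Fix the vertex order A < B < D < E < F < G and write every simplex with vertices in increasing order. Then dim K = 2 and the simplices of K are:

  0-simplices (6): A, B, D, E, F, G
  1-simplices (12): AB, AD, AE, AF, AG, BE, BF, DE, DF, DG, EF, FG
  2-simplices (6): ABE, ABF, ADE, AFG, DEF, DFG

Hence C_0 ≅ Z^6, C_1 ≅ Z^12, C_2 ≅ Z^6.

Boundary ∂_1: C_1 → C_0 is given by ∂[p,q] = [q] − [p]. For instance
  ∂DF = F − D.
This gives a 6×12 integer matrix of rank 5; reducing to Smith normal form yields diagonal entries (1,1,1,1,1).

Boundary ∂_2: C_2 → C_1 maps a triangle to the signed sum of its edges. For instance
  ∂AFG = FG − AG + AF,
  ∂ABE = BE − AE + AB.
This gives a 12×6 integer matrix of rank 6; reducing to Smith normal form yields diagonal entries (1,1,1,1,1,1).

Computing H_k = (kernel of ∂_k) / (image of ∂_{k+1}):

  H_0: rank C_0 − rank ∂_1 = 6 − 5 = 1, and the invariant factors of ∂_1 are all 1, so H_0 ≅ Z.
  H_1: rank ker ∂_1 − rank ∂_2 = (12 − 5) − 6 = 1, and the invariant factors of ∂_2 are all 1, so H_1 ≅ Z.
  H_2: rank ker ∂_2 − rank ∂_3 = (6 − 6) − 0 = 0, and there is no ∂_3, so H_2 ≅ 0.

As a check, the Euler characteristic is 6 − 12 + 6 = 0, which agrees with 1 − 1 + 0 = 0.
(K is a triangulation of the cylinder S^1 x I.)

H_0 ≅ Z,  H_1 ≅ Z,  H_2 = 0.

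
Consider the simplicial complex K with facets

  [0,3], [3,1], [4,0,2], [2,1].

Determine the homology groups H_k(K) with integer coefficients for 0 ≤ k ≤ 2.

H_0 = Z,  H_1 = Z,  H_2 = 0.

Take the total order 0 < 1 < 2 < 3 < 4 on the vertex set. Then K (dimension 2) consists of the simplices:

  0-simplices (5): [0], [1], [2], [3], [4]
  1-simplices (6): [0,2], [0,3], [0,4], [1,2], [1,3], [2,4]
  2-simplices (1): [0,2,4]

giving chain groups C_0 ≅ Z^5, C_1 ≅ Z^6, C_2 ≅ Z^1.

The boundary map ∂_1: C_1 → C_0 maps an edge to its endpoints' difference, ∂[p,q] = q − p. For instance
  ∂[0,3] = [3] − [0].
As a 5×6 matrix over Z this has rank 4, with invariant factors (1,1,1,1).

∂_2: C_2 → C_1 sends each 2-simplex [p,q,r] to [q,r] − [p,r] + [p,q]. For instance
  ∂[0,2,4] = [2,4] − [0,4] + [0,2].
As a 6×1 matrix over Z this has rank 1, with invariant factors (1).

Reading off H_k = ker ∂_k / im ∂_{k+1}:

  H_0: rank C_0 − rank ∂_1 = 5 − 4 = 1, and the invariant factors of ∂_1 are all 1, so H_0 = Z.
  H_1: rank ker ∂_1 − rank ∂_2 = (6 − 4) − 1 = 1, and the invariant factors of ∂_2 are all 1, so H_1 = Z.
  H_2: rank ker ∂_2 − rank ∂_3 = (1 − 1) − 0 = 0, and there is no ∂_3, so H_2 = 0.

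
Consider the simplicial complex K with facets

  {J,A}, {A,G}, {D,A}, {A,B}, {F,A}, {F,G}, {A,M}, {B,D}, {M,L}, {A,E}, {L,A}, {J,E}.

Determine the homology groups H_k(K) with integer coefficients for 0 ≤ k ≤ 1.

H_0 = Z,  H_1 = Z^4.

We work with the vertex ordering A < B < D < E < F < G < J < L < M. The simplices of K, each written with vertices in increasing order, are:

  0-simplices (9): A, B, D, E, F, G, J, L, M
  1-simplices (12): AB, AD, AE, AF, AG, AJ, AL, AM, BD, EJ, FG, LM

Hence C_0 ≅ Z^9, C_1 ≅ Z^12.

The boundary map ∂_1: C_1 → C_0 is given by ∂[p,q] = [q] − [p]. For instance
  ∂AJ = J − A.
The resulting 9×12 matrix has rank 8, and its Smith normal form has invariant factors (1,1,1,1,1,1,1,1).

Computing H_k = (kernel of ∂_k) / (image of ∂_{k+1}):

  H_0: rank C_0 − rank ∂_1 = 9 − 8 = 1, and the invariant factors of ∂_1 are all 1, so H_0 = Z.
  H_1: rank ker ∂_1 − rank ∂_2 = (12 − 8) − 0 = 4, and there is no ∂_2, so H_1 = Z^4.

As a check, the Euler characteristic is 9 − 12 = -3, which agrees with 1 − 4 = -3.
(K is a triangulation of a wedge of 4 circles.)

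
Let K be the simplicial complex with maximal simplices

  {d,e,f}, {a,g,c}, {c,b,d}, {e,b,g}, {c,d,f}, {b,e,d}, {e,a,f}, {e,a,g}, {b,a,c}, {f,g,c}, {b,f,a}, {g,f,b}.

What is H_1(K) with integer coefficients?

Order the vertices as a < b < c < d < e < f < g. Listing each simplex with vertices in this order, K has dimension 2 with simplices:

  0-simplices (7): a, b, c, d, e, f, g
  1-simplices (18): ab, ac, ae, af, ag, bc, bd, be, bf, bg, cd, cf, cg, de, df, ef, eg, fg
  2-simplices (12): abc, abf, acg, aef, aeg, bcd, bde, beg, bfg, cdf, cfg, def

Hence C_0 ≅ Z^7, C_1 ≅ Z^18, C_2 ≅ Z^12.

Boundary ∂_1: C_1 → C_0 maps an edge to its endpoints' difference, ∂[p,q] = q − p.
The 7×18 boundary matrix has rank 6 and Smith normal form diag(1,1,1,1,1,1).

∂_2: C_2 → C_1 maps a triangle to the signed sum of its edges. For instance
  ∂beg = eg − bg + be,
  ∂abc = bc − ac + ab.
As a 18×12 matrix over Z this has rank 12, with invariant factors (1,1,1,1,1,1,1,1,1,1,1,2).

Reading off H_k = ker ∂_k / im ∂_{k+1}:

  H_1: rank ker ∂_1 − rank ∂_2 = (18 − 6) − 12 = 0, and ∂_2 has invariant factor 2 > 1, so H_1 = Z_2.

H_1 = Z_2.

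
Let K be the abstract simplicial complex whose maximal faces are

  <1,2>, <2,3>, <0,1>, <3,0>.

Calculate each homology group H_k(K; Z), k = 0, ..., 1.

Fix the vertex order 0 < 1 < 2 < 3 and write every simplex with vertices in increasing order. Then dim K = 1 and the simplices of K are:

  0-simplices (4): [0], [1], [2], [3]
  1-simplices (4): [0,1], [0,3], [1,2], [2,3]

so the chain groups are C_0 ≅ Z^4, C_1 ≅ Z^4.

∂_1: C_1 → C_0 is given by ∂[p,q] = [q] − [p].
This gives a 4×4 integer matrix of rank 3; reducing to Smith normal form yields diagonal entries (1,1,1).

From H_k ≅ ker(∂_k) / im(∂_{k+1}) we obtain:

  H_0: rank C_0 − rank ∂_1 = 4 − 3 = 1, and the invariant factors of ∂_1 are all 1, so H_0 ≅ Z.
  H_1: rank ker ∂_1 − rank ∂_2 = (4 − 3) − 0 = 1, and there is no ∂_2, so H_1 ≅ Z.

H_0 ≅ Z,  H_1 ≅ Z.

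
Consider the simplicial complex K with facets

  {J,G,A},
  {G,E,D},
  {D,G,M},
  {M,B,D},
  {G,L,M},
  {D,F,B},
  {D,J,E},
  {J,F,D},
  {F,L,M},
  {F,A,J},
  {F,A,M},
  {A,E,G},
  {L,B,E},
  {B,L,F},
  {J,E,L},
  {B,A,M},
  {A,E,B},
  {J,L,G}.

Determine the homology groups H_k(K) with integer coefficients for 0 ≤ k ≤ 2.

H_0 = Z,  H_1 = Z ⊕ Z/2,  H_2 = 0.

Order the vertices as A < B < D < E < F < G < J < L < M. Listing each simplex with vertices in this order, K has dimension 2 with simplices:

  0-simplices (9): A, B, D, E, F, G, J, L, M
  1-simplices (27): AB, AE, AF, AG, AJ, AM, BD, BE, BF, BL, BM, DE, DF, DG, DJ, DM, EG, EJ, EL, FJ, FL, FM, GJ, GL, GM, JL, LM
  2-simplices (18): ABE, ABM, AEG, AFJ, AFM, AGJ, BDF, BDM, BEL, BFL, DEG, DEJ, DFJ, DGM, EJL, FLM, GJL, GLM

giving chain groups C_0 ≅ Z^9, C_1 ≅ Z^27, C_2 ≅ Z^18.

Boundary ∂_1: C_1 → C_0 is given by ∂[p,q] = [q] − [p]. For instance
  ∂GM = M − G.
The resulting 9×27 matrix has rank 8, and its Smith normal form has invariant factors (1,1,1,1,1,1,1,1).

∂_2: C_2 → C_1 sends each 2-simplex [p,q,r] to [q,r] − [p,r] + [p,q]. For instance
  ∂DEG = EG − DG + DE,
  ∂AFJ = FJ − AJ + AF.
This gives a 27×18 integer matrix of rank 18; reducing to Smith normal form yields diagonal entries (1,1,1,1,1,1,1,1,1,1,1,1,1,1,1,1,1,2).

Now H_k = ker ∂_k / im ∂_{k+1}, so:

  H_0: rank C_0 − rank ∂_1 = 9 − 8 = 1, and the invariant factors of ∂_1 are all 1, so H_0 ≅ Z.
  H_1: rank ker ∂_1 − rank ∂_2 = (27 − 8) − 18 = 1, and ∂_2 has invariant factor 2 > 1, so H_1 ≅ Z ⊕ Z/2.
  H_2: rank ker ∂_2 − rank ∂_3 = (18 − 18) − 0 = 0, and there is no ∂_3, so H_2 ≅ 0.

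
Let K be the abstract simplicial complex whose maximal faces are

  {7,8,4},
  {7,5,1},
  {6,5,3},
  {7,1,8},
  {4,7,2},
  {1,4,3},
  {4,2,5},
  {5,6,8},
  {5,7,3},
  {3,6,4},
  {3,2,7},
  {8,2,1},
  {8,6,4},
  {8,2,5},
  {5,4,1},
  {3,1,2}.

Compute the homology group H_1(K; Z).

K has 8 vertices, 24 edges, 16 triangles.
rank ∂_1 = 7, rank ∂_2 = 15 ⇒ b_1 = 24 − 7 − 15 = 2; all invariant factors of ∂_2 are 1 so no torsion. So H_1 ≅ Z^2.

H_1 = Z^2.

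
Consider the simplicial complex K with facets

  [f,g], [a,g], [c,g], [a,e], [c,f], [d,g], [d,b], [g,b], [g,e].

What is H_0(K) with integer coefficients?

We work with the vertex ordering a < b < c < d < e < f < g. The simplices of K, each written with vertices in increasing order, are:

  0-simplices (7): a, b, c, d, e, f, g
  1-simplices (9): ae, ag, bd, bg, cf, cg, dg, eg, fg

Hence C_0 ≅ Z^7, C_1 ≅ Z^9.

∂_1: C_1 → C_0 sends each edge [p,q] (with p < q) to q − p. For instance
  ∂cf = f − c.
The resulting 7×9 matrix has rank 6, and its Smith normal form has invariant factors (1,1,1,1,1,1).

Now H_k = ker ∂_k / im ∂_{k+1}, so:

  H_0: rank C_0 − rank ∂_1 = 7 − 6 = 1, and the invariant factors of ∂_1 are all 1, so H_0 = Z.

(K is a triangulation of a wedge of 3 circles.)

H_0 = Z.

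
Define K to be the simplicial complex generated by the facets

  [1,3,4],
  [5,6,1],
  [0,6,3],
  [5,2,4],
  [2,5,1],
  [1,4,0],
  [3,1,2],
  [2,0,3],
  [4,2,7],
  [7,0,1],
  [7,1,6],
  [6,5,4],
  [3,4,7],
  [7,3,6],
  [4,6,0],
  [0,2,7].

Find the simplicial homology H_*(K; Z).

Fix the vertex order 0 < 1 < 2 < 3 < 4 < 5 < 6 < 7 and write every simplex with vertices in increasing order. Then dim K = 2 and the simplices of K are:

  0-simplices (8): [0], [1], [2], [3], [4], [5], [6], [7]
  1-simplices (24): (24 of them)
  2-simplices (16): [0,1,4], [0,1,7], [0,2,3], [0,2,7], [0,3,6], [0,4,6], [1,2,3], [1,2,5], [1,3,4], [1,5,6], [1,6,7], [2,4,5], [2,4,7], [3,4,7], [3,6,7], [4,5,6]

so the chain groups are C_0 ≅ Z^8, C_1 ≅ Z^24, C_2 ≅ Z^16.

∂_1: C_1 → C_0 maps an edge to its endpoints' difference, ∂[p,q] = q − p. For instance
  ∂[0,7] = [7] − [0].
The resulting 8×24 matrix has rank 7, and its Smith normal form has invariant factors (1,1,1,1,1,1,1).

Boundary ∂_2: C_2 → C_1 maps a triangle to the signed sum of its edges. For instance
  ∂[1,2,5] = [2,5] − [1,5] + [1,2],
  ∂[0,1,4] = [1,4] − [0,4] + [0,1].
This gives a 24×16 integer matrix of rank 15; reducing to Smith normal form yields diagonal entries (1,1,1,1,1,1,1,1,1,1,1,1,1,1,1).

Reading off H_k = ker ∂_k / im ∂_{k+1}:

  H_0: rank C_0 − rank ∂_1 = 8 − 7 = 1, and the invariant factors of ∂_1 are all 1, so H_0 ≅ Z.
  H_1: rank ker ∂_1 − rank ∂_2 = (24 − 7) − 15 = 2, and the invariant factors of ∂_2 are all 1, so H_1 ≅ Z^2.
  H_2: rank ker ∂_2 − rank ∂_3 = (16 − 15) − 0 = 1, and there is no ∂_3, so H_2 ≅ Z.

As a check, the Euler characteristic is 8 − 24 + 16 = 0, which agrees with 1 − 2 + 1 = 0.
(K is a triangulation of the torus T^2.)

H_0 ≅ Z,  H_1 ≅ Z^2,  H_2 ≅ Z.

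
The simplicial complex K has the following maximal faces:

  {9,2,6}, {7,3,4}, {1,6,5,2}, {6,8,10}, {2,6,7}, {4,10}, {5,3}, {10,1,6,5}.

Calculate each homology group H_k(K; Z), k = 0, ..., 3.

K has 10 vertices, 20 edges, 11 triangles, 2 3-simplices.
rank ∂_0 = 0, rank ∂_1 = 9 ⇒ b_0 = 10 − 0 − 9 = 1; all invariant factors of ∂_1 are 1 so no torsion. So H_0 ≅ Z.
rank ∂_1 = 9, rank ∂_2 = 9 ⇒ b_1 = 20 − 9 − 9 = 2; all invariant factors of ∂_2 are 1 so no torsion. So H_1 ≅ Z^2.
rank ∂_2 = 9, rank ∂_3 = 2 ⇒ b_2 = 11 − 9 − 2 = 0; all invariant factors of ∂_3 are 1 so no torsion. So H_2 ≅ 0.
rank ∂_3 = 2, rank ∂_4 = 0 ⇒ b_3 = 2 − 2 − 0 = 0. So H_3 ≅ 0.

H_0 = Z,  H_1 = Z^2,  H_2 = 0,  H_3 = 0.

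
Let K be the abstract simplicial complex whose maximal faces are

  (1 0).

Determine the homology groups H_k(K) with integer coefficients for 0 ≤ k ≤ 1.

H_0 = Z,  H_1 = 0.

Fix the vertex order 0 < 1 and write every simplex with vertices in increasing order. Then dim K = 1 and the simplices of K are:

  0-simplices (2): [0], [1]
  1-simplices (1): [0,1]

so the chain groups are C_0 ≅ Z^2, C_1 ≅ Z^1.

The boundary map ∂_1: C_1 → C_0 sends each edge [p,q] (with p < q) to q − p. For instance
  ∂[0,1] = [1] − [0].
The 2×1 boundary matrix has rank 1 and Smith normal form diag(1).

Reading off H_k = ker ∂_k / im ∂_{k+1}:

  H_0: rank C_0 − rank ∂_1 = 2 − 1 = 1, and the invariant factors of ∂_1 are all 1, so H_0 = Z.
  H_1: rank ker ∂_1 − rank ∂_2 = (1 − 1) − 0 = 0, and there is no ∂_2, so H_1 = 0.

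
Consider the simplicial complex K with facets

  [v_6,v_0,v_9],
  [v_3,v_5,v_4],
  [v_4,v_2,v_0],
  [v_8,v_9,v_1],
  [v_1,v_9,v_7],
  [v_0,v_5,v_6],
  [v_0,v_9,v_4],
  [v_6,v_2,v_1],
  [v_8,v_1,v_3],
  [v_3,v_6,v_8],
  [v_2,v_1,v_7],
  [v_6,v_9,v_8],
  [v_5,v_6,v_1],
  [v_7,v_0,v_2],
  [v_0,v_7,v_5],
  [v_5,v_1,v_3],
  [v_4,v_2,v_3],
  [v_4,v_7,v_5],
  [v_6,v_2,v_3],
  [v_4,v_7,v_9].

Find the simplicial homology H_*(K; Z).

H_0 ≅ Z,  H_1 ≅ Z ⊕ Z_2,  H_2 = 0.

We work with the vertex ordering v_0 < v_1 < v_2 < v_3 < v_4 < v_5 < v_6 < v_7 < v_8 < v_9. The simplices of K, each written with vertices in increasing order, are:

  0-simplices (10): [v_0], [v_1], [v_2], [v_3], [v_4], [v_5], [v_6], [v_7], [v_8], [v_9]
  1-simplices (30): (30 of them)
  2-simplices (20): (20 of them)

Hence C_0 ≅ Z^10, C_1 ≅ Z^30, C_2 ≅ Z^20.

The boundary map ∂_1: C_1 → C_0 sends each edge [p,q] (with p < q) to q − p. For instance
  ∂[v_1,v_5] = [v_5] − [v_1].
This gives a 10×30 integer matrix of rank 9; reducing to Smith normal form yields diagonal entries (1,1,1,1,1,1,1,1,1).

The boundary map ∂_2: C_2 → C_1 acts by ∂[p,q,r] = [q,r] − [p,r] + [p,q]. For instance
  ∂[v_1,v_7,v_9] = [v_7,v_9] − [v_1,v_9] + [v_1,v_7],
  ∂[v_1,v_2,v_6] = [v_2,v_6] − [v_1,v_6] + [v_1,v_2].
This gives a 30×20 integer matrix of rank 20; reducing to Smith normal form yields diagonal entries (1,1,1,1,1,1,1,1,1,1,1,1,1,1,1,1,1,1,1,2).

Computing H_k = (kernel of ∂_k) / (image of ∂_{k+1}):

  H_0: rank C_0 − rank ∂_1 = 10 − 9 = 1, and the invariant factors of ∂_1 are all 1, so H_0 ≅ Z.
  H_1: rank ker ∂_1 − rank ∂_2 = (30 − 9) − 20 = 1, and ∂_2 has invariant factor 2 > 1, so H_1 ≅ Z ⊕ Z_2.
  H_2: rank ker ∂_2 − rank ∂_3 = (20 − 20) − 0 = 0, and there is no ∂_3, so H_2 ≅ 0.

As a check, the Euler characteristic is 10 − 30 + 20 = 0, which agrees with 1 − 1 + 0 = 0.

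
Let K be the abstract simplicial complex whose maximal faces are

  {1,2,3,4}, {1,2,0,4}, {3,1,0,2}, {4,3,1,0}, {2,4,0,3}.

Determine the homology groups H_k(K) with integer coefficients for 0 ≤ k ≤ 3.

Fix the vertex order 0 < 1 < 2 < 3 < 4 and write every simplex with vertices in increasing order. Then dim K = 3 and the simplices of K are:

  0-simplices (5): [0], [1], [2], [3], [4]
  1-simplices (10): [0,1], [0,2], [0,3], [0,4], [1,2], [1,3], [1,4], [2,3], [2,4], [3,4]
  2-simplices (10): [0,1,2], [0,1,3], [0,1,4], [0,2,3], [0,2,4], [0,3,4], [1,2,3], [1,2,4], [1,3,4], [2,3,4]
  3-simplices (5): [0,1,2,3], [0,1,2,4], [0,1,3,4], [0,2,3,4], [1,2,3,4]

Hence C_0 ≅ Z^5, C_1 ≅ Z^10, C_2 ≅ Z^10, C_3 ≅ Z^5.

∂_1: C_1 → C_0 sends each edge [p,q] (with p < q) to q − p. For instance
  ∂[0,3] = [3] − [0].
As a 5×10 matrix over Z this has rank 4, with invariant factors (1,1,1,1).

∂_2: C_2 → C_1 maps a triangle to the signed sum of its edges. For instance
  ∂[0,2,4] = [2,4] − [0,4] + [0,2],
  ∂[0,1,3] = [1,3] − [0,3] + [0,1].
The resulting 10×10 matrix has rank 6, and its Smith normal form has invariant factors (1,1,1,1,1,1).

The boundary map ∂_3: C_3 → C_2 sends each 3-simplex σ to the alternating sum Σ_i (−1)^i (σ with its i-th vertex removed). For instance
  ∂[0,1,3,4] = [1,3,4] − [0,3,4] + [0,1,4] − [0,1,3],
  ∂[0,2,3,4] = [2,3,4] − [0,3,4] + [0,2,4] − [0,2,3].
The resulting 10×5 matrix has rank 4, and its Smith normal form has invariant factors (1,1,1,1).

Reading off H_k = ker ∂_k / im ∂_{k+1}:

  H_0: rank C_0 − rank ∂_1 = 5 − 4 = 1, and the invariant factors of ∂_1 are all 1, so H_0 ≅ Z.
  H_1: rank ker ∂_1 − rank ∂_2 = (10 − 4) − 6 = 0, and the invariant factors of ∂_2 are all 1, so H_1 ≅ 0.
  H_2: rank ker ∂_2 − rank ∂_3 = (10 − 6) − 4 = 0, and the invariant factors of ∂_3 are all 1, so H_2 ≅ 0.
  H_3: rank ker ∂_3 − rank ∂_4 = (5 − 4) − 0 = 1, and there is no ∂_4, so H_3 ≅ Z.

(K is a triangulation of the 3-sphere S^3.)

H_0 ≅ Z,  H_1 = 0,  H_2 = 0,  H_3 ≅ Z.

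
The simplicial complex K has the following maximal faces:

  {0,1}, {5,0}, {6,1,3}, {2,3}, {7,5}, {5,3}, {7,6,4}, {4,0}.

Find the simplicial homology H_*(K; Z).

H_0 = Z,  H_1 = Z^3,  H_2 = 0.

Order the vertices as 0 < 1 < 2 < 3 < 4 < 5 < 6 < 7. Listing each simplex with vertices in this order, K has dimension 2 with simplices:

  0-simplices (8): [0], [1], [2], [3], [4], [5], [6], [7]
  1-simplices (12): [0,1], [0,4], [0,5], [1,3], [1,6], [2,3], [3,5], [3,6], [4,6], [4,7], [5,7], [6,7]
  2-simplices (2): [1,3,6], [4,6,7]

so the chain groups are C_0 ≅ Z^8, C_1 ≅ Z^12, C_2 ≅ Z^2.

∂_1: C_1 → C_0 is given by ∂[p,q] = [q] − [p]. For instance
  ∂[4,6] = [6] − [4].
This gives a 8×12 integer matrix of rank 7; reducing to Smith normal form yields diagonal entries (1,1,1,1,1,1,1).

Boundary ∂_2: C_2 → C_1 acts by ∂[p,q,r] = [q,r] − [p,r] + [p,q]. For instance
  ∂[4,6,7] = [6,7] − [4,7] + [4,6],
  ∂[1,3,6] = [3,6] − [1,6] + [1,3].
The resulting 12×2 matrix has rank 2, and its Smith normal form has invariant factors (1,1).

Now H_k = ker ∂_k / im ∂_{k+1}, so:

  H_0: rank C_0 − rank ∂_1 = 8 − 7 = 1, and the invariant factors of ∂_1 are all 1, so H_0 ≅ Z.
  H_1: rank ker ∂_1 − rank ∂_2 = (12 − 7) − 2 = 3, and the invariant factors of ∂_2 are all 1, so H_1 ≅ Z^3.
  H_2: rank ker ∂_2 − rank ∂_3 = (2 − 2) − 0 = 0, and there is no ∂_3, so H_2 ≅ 0.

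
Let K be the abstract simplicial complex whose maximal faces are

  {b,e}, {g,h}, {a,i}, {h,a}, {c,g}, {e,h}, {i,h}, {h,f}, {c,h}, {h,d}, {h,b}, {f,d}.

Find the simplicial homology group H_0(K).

H_0 ≅ Z.

Order the vertices as a < b < c < d < e < f < g < h < i. Listing each simplex with vertices in this order, K has dimension 1 with simplices:

  0-simplices (9): a, b, c, d, e, f, g, h, i
  1-simplices (12): ah, ai, be, bh, cg, ch, df, dh, eh, fh, gh, hi

so the chain groups are C_0 ≅ Z^9, C_1 ≅ Z^12.

The boundary map ∂_1: C_1 → C_0 is given by ∂[p,q] = [q] − [p]. For instance
  ∂bh = h − b.
As a 9×12 matrix over Z this has rank 8, with invariant factors (1,1,1,1,1,1,1,1).

From H_k ≅ ker(∂_k) / im(∂_{k+1}) we obtain:

  H_0: rank C_0 − rank ∂_1 = 9 − 8 = 1, and the invariant factors of ∂_1 are all 1, so H_0 ≅ Z.

(K is a triangulation of a wedge of 4 circles.)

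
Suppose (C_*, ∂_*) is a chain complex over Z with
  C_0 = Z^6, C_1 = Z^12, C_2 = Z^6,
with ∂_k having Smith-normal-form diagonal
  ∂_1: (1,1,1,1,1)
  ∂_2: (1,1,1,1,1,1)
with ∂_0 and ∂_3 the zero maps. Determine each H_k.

H_0: b_0 = 6 − 0 − 5 = 1; torsion from ∂_1 factors > 1: none. So H_0 ≅ Z.
H_1: b_1 = 12 − 5 − 6 = 1; torsion from ∂_2 factors > 1: none. So H_1 ≅ Z.
H_2: b_2 = 6 − 6 − 0 = 0; torsion from ∂_3 factors > 1: none. So H_2 ≅ 0.

H_0 ≅ Z,  H_1 ≅ Z,  H_2 = 0.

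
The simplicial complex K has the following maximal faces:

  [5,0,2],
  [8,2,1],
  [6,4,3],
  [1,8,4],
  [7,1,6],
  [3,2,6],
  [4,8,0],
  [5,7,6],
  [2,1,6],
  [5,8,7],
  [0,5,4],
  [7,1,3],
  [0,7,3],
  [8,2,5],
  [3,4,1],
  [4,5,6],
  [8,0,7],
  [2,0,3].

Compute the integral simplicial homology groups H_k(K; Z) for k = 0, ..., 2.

We work with the vertex ordering 0 < 1 < 2 < 3 < 4 < 5 < 6 < 7 < 8. The simplices of K, each written with vertices in increasing order, are:

  0-simplices (9): [0], [1], [2], [3], [4], [5], [6], [7], [8]
  1-simplices (27): (27 of them)
  2-simplices (18): [0,2,3], [0,2,5], [0,3,7], [0,4,5], [0,4,8], [0,7,8], [1,2,6], [1,2,8], [1,3,4], [1,3,7], [1,4,8], [1,6,7], [2,3,6], [2,5,8], [3,4,6], [4,5,6], [5,6,7], [5,7,8]

so the chain groups are C_0 ≅ Z^9, C_1 ≅ Z^27, C_2 ≅ Z^18.

∂_1: C_1 → C_0 maps an edge to its endpoints' difference, ∂[p,q] = q − p. For instance
  ∂[1,6] = [6] − [1].
This gives a 9×27 integer matrix of rank 8; reducing to Smith normal form yields diagonal entries (1,1,1,1,1,1,1,1).

∂_2: C_2 → C_1 maps a triangle to the signed sum of its edges. For instance
  ∂[2,3,6] = [3,6] − [2,6] + [2,3],
  ∂[4,5,6] = [5,6] − [4,6] + [4,5].
As a 27×18 matrix over Z this has rank 18, with invariant factors (1,1,1,1,1,1,1,1,1,1,1,1,1,1,1,1,1,2).

Computing H_k = (kernel of ∂_k) / (image of ∂_{k+1}):

  H_0: rank C_0 − rank ∂_1 = 9 − 8 = 1, and the invariant factors of ∂_1 are all 1, so H_0 ≅ Z.
  H_1: rank ker ∂_1 − rank ∂_2 = (27 − 8) − 18 = 1, and ∂_2 has invariant factor 2 > 1, so H_1 ≅ Z ⊕ Z/2Z.
  H_2: rank ker ∂_2 − rank ∂_3 = (18 − 18) − 0 = 0, and there is no ∂_3, so H_2 ≅ 0.

As a check, the Euler characteristic is 9 − 27 + 18 = 0, which agrees with 1 − 1 + 0 = 0.
(K is a triangulation of the Klein bottle.)

H_0 ≅ Z,  H_1 ≅ Z ⊕ Z/2Z,  H_2 = 0.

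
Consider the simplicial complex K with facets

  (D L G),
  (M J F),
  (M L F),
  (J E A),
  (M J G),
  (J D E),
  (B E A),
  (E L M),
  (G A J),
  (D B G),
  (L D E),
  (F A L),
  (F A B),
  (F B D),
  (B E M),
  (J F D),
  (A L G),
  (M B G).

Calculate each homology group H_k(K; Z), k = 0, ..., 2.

H_0 ≅ Z,  H_1 ≅ Z^2,  H_2 ≅ Z.

Order the vertices as A < B < D < E < F < G < J < L < M. Listing each simplex with vertices in this order, K has dimension 2 with simplices:

  0-simplices (9): A, B, D, E, F, G, J, L, M
  1-simplices (27): AB, AE, AF, AG, AJ, AL, BD, BE, BF, BG, BM, DE, DF, DG, DJ, DL, EJ, EL, EM, FJ, FL, FM, GJ, GL, GM, JM, LM
  2-simplices (18): ABE, ABF, AEJ, AFL, AGJ, AGL, BDF, BDG, BEM, BGM, DEJ, DEL, DFJ, DGL, ELM, FJM, FLM, GJM

so the chain groups are C_0 ≅ Z^9, C_1 ≅ Z^27, C_2 ≅ Z^18.

The boundary map ∂_1: C_1 → C_0 is given by ∂[p,q] = [q] − [p].
The resulting 9×27 matrix has rank 8, and its Smith normal form has invariant factors (1,1,1,1,1,1,1,1).

Boundary ∂_2: C_2 → C_1 sends each 2-simplex [p,q,r] to [q,r] − [p,r] + [p,q]. For instance
  ∂ABE = BE − AE + AB,
  ∂FJM = JM − FM + FJ.
As a 27×18 matrix over Z this has rank 17, with invariant factors (1,1,1,1,1,1,1,1,1,1,1,1,1,1,1,1,1).

From H_k ≅ ker(∂_k) / im(∂_{k+1}) we obtain:

  H_0: rank C_0 − rank ∂_1 = 9 − 8 = 1, and the invariant factors of ∂_1 are all 1, so H_0 ≅ Z.
  H_1: rank ker ∂_1 − rank ∂_2 = (27 − 8) − 17 = 2, and the invariant factors of ∂_2 are all 1, so H_1 ≅ Z^2.
  H_2: rank ker ∂_2 − rank ∂_3 = (18 − 17) − 0 = 1, and there is no ∂_3, so H_2 ≅ Z.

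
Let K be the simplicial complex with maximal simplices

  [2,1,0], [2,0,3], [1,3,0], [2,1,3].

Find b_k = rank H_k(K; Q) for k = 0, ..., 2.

Order the vertices as 0 < 1 < 2 < 3. Listing each simplex with vertices in this order, K has dimension 2 with simplices:

  0-simplices (4): [0], [1], [2], [3]
  1-simplices (6): [0,1], [0,2], [0,3], [1,2], [1,3], [2,3]
  2-simplices (4): [0,1,2], [0,1,3], [0,2,3], [1,2,3]

Hence C_0 ≅ Z^4, C_1 ≅ Z^6, C_2 ≅ Z^4.

Boundary ∂_1: C_1 → C_0 maps an edge to its endpoints' difference, ∂[p,q] = q − p. For instance
  ∂[1,3] = [3] − [1].
As a 4×6 matrix over Z this has rank 3, with invariant factors (1,1,1).

The boundary map ∂_2: C_2 → C_1 sends each 2-simplex [p,q,r] to [q,r] − [p,r] + [p,q]. For instance
  ∂[0,2,3] = [2,3] − [0,3] + [0,2],
  ∂[0,1,3] = [1,3] − [0,3] + [0,1].
This gives a 6×4 integer matrix of rank 3; reducing to Smith normal form yields diagonal entries (1,1,1).

Reading off H_k = ker ∂_k / im ∂_{k+1}:

  H_0: rank C_0 − rank ∂_1 = 4 − 3 = 1, and the invariant factors of ∂_1 are all 1, so H_0 = Z.
  H_1: rank ker ∂_1 − rank ∂_2 = (6 − 3) − 3 = 0, and the invariant factors of ∂_2 are all 1, so H_1 = 0.
  H_2: rank ker ∂_2 − rank ∂_3 = (4 − 3) − 0 = 1, and there is no ∂_3, so H_2 = Z.

Hence the Betti numbers are b_0 = 1, b_1 = 0, b_2 = 1.

b_0 = 1, b_1 = 0, b_2 = 1.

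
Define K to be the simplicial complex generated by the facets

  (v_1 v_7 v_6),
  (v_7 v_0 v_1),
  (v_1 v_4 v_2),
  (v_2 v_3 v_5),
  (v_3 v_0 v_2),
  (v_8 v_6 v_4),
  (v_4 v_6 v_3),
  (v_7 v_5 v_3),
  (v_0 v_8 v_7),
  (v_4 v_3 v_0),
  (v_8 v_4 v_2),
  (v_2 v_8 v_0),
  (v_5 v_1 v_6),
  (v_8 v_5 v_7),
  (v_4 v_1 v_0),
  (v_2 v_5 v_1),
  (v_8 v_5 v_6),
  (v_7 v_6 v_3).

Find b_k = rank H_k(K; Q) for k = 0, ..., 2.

Fix the vertex order v_0 < v_1 < v_2 < v_3 < v_4 < v_5 < v_6 < v_7 < v_8 and write every simplex with vertices in increasing order. Then dim K = 2 and the simplices of K are:

  0-simplices (9): [v_0], [v_1], [v_2], [v_3], [v_4], [v_5], [v_6], [v_7], [v_8]
  1-simplices (27): (27 of them)
  2-simplices (18): (18 of them)

so the chain groups are C_0 ≅ Z^9, C_1 ≅ Z^27, C_2 ≅ Z^18.

Boundary ∂_1: C_1 → C_0 maps an edge to its endpoints' difference, ∂[p,q] = q − p.
The resulting 9×27 matrix has rank 8, and its Smith normal form has invariant factors (1,1,1,1,1,1,1,1).

The boundary map ∂_2: C_2 → C_1 maps a triangle to the signed sum of its edges. For instance
  ∂[v_0,v_2,v_3] = [v_2,v_3] − [v_0,v_3] + [v_0,v_2],
  ∂[v_1,v_2,v_4] = [v_2,v_4] − [v_1,v_4] + [v_1,v_2].
The 27×18 boundary matrix has rank 18 and Smith normal form diag(1,1,1,1,1,1,1,1,1,1,1,1,1,1,1,1,1,2).

Now H_k = ker ∂_k / im ∂_{k+1}, so:

  H_0: rank C_0 − rank ∂_1 = 9 − 8 = 1, and the invariant factors of ∂_1 are all 1, so H_0 ≅ Z.
  H_1: rank ker ∂_1 − rank ∂_2 = (27 − 8) − 18 = 1, and ∂_2 has invariant factor 2 > 1, so H_1 ≅ Z ⊕ Z/2.
  H_2: rank ker ∂_2 − rank ∂_3 = (18 − 18) − 0 = 0, and there is no ∂_3, so H_2 ≅ 0.

As a check, the Euler characteristic is 9 − 27 + 18 = 0, which agrees with 1 − 1 + 0 = 0.
(K is a triangulation of the Klein bottle.)

Hence the Betti numbers are b_0 = 1, b_1 = 1, b_2 = 0.

b_0 = 1, b_1 = 1, b_2 = 0.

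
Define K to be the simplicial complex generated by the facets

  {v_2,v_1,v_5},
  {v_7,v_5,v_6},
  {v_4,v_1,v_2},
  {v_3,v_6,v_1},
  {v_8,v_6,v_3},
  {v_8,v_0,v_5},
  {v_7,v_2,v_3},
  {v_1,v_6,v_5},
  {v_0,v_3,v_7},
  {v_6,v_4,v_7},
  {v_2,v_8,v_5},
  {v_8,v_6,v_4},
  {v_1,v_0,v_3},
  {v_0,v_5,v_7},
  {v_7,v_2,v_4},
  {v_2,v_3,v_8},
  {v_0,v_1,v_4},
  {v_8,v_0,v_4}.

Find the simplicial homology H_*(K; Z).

H_0 = Z,  H_1 = Z^2,  H_2 = Z.

Fix the vertex order v_0 < v_1 < v_2 < v_3 < v_4 < v_5 < v_6 < v_7 < v_8 and write every simplex with vertices in increasing order. Then dim K = 2 and the simplices of K are:

  0-simplices (9): [v_0], [v_1], [v_2], [v_3], [v_4], [v_5], [v_6], [v_7], [v_8]
  1-simplices (27): (27 of them)
  2-simplices (18): (18 of them)

giving chain groups C_0 ≅ Z^9, C_1 ≅ Z^27, C_2 ≅ Z^18.

∂_1: C_1 → C_0 is given by ∂[p,q] = [q] − [p]. For instance
  ∂[v_2,v_4] = [v_4] − [v_2].
As a 9×27 matrix over Z this has rank 8, with invariant factors (1,1,1,1,1,1,1,1).

∂_2: C_2 → C_1 acts by ∂[p,q,r] = [q,r] − [p,r] + [p,q]. For instance
  ∂[v_0,v_3,v_7] = [v_3,v_7] − [v_0,v_7] + [v_0,v_3],
  ∂[v_1,v_2,v_5] = [v_2,v_5] − [v_1,v_5] + [v_1,v_2].
The resulting 27×18 matrix has rank 17, and its Smith normal form has invariant factors (1,1,1,1,1,1,1,1,1,1,1,1,1,1,1,1,1).

From H_k ≅ ker(∂_k) / im(∂_{k+1}) we obtain:

  H_0: rank C_0 − rank ∂_1 = 9 − 8 = 1, and the invariant factors of ∂_1 are all 1, so H_0 = Z.
  H_1: rank ker ∂_1 − rank ∂_2 = (27 − 8) − 17 = 2, and the invariant factors of ∂_2 are all 1, so H_1 = Z^2.
  H_2: rank ker ∂_2 − rank ∂_3 = (18 − 17) − 0 = 1, and there is no ∂_3, so H_2 = Z.

(K is a triangulation of the torus T^2.)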